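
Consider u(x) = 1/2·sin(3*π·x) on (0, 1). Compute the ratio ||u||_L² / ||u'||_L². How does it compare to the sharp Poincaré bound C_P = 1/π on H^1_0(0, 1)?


||u||_L² / ||u'||_L² = 1/(3*π) < C_P = 1/π.

u(x) = 1/2·sin(3*π·x), so u'(x) = 3*π*cos(3*π*x)/2.
Writing u(x) = A·sin(kπx/L) with A = 1/2 and k = 3, use ∫_0^L sin²(kπx/L) dx = L/2 and ∫_0^L cos²(kπx/L) dx = L/2.
u² = 1/4·sin²(3*π·x) and (u')² = 9*π^2/4·cos²(3*π·x), and each of sin², cos² integrates to L/2 = 1/2 over (0, 1).
∫_0^1 u² dx = 1/8, so ||u||_L² = sqrt(2)/4.
∫_0^1 (u')² dx = 9*π^2/8, so ||u'||_L² = 3*sqrt(2)*π/4.
Ratio ||u||_L² / ||u'||_L² = 1/(3*π).
Sharp Poincaré constant on H^1_0(0, 1) is C_P = L/π = 1/π, achieved by sin(π·x).
This is the k = 3 harmonic; the ratio L/(kπ) is strictly less than C_P = L/π, consistent with the sharp inequality ||u||_L² ≤ C_P ||u'||_L².


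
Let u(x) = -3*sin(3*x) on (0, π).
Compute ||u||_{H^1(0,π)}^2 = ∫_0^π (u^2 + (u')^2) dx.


||u||_{H^1(0,π)}^2 = 45*π

u'(x) = -9*cos(3*x).
Expand u² and (u')² and integrate term by term on (0, π), using: for integers n ≥ 1, ∫_0^π sin²(nx) dx = ∫_0^π cos²(nx) dx = π/2; for n ≠ n', ∫_0^π sin(nx)sin(n'x) dx = ∫_0^π cos(nx)cos(n'x) dx = 0; and by product-to-sum, ∫_0^π sin(nx)cos(n'x) dx = ½∫_0^π [sin((n+n')x) + sin((n−n')x)] dx, which is 0 when n+n' is even and 2n/(n²−n'²) when n+n' is odd (it need not vanish on (0, π)).
  u² squared terms: (-3)²·∫sin(3x)² dx = 9·π/2 = 9*π/2.
  So ∫_0^π u² dx = 9*π/2.
  (u')² squared terms: (-9)²·∫cos(3x)² dx = 81·π/2 = 81*π/2.
  So ∫_0^π (u')² dx = 81*π/2.
||u||_{H^1}^2 = (9*π/2) + (81*π/2) = 45*π.


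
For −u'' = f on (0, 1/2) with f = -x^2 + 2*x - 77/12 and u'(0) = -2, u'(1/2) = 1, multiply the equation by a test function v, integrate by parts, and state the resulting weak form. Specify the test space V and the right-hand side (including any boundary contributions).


V = H^1(0, 1/2) (v unrestricted at boundary; u is determined up to an additive constant); weak form: ∫_0^1/2 u'v' dx = ∫_0^1/2 (-x^2 + 2*x - 77/12) v dx + v(1/2) + 2·v(0) for all v ∈ V.

Multiply both sides by a test function v and integrate from 0 to 1/2:
  ∫_0^1/2 −u''(x) v(x) dx = ∫_0^1/2 f(x) v(x) dx.
Integrate the LHS by parts once:
  ∫_0^1/2 −u'' v dx = −[u'(x) v(x)]_0^1/2 + ∫_0^1/2 u'(x) v'(x) dx.
Thus ∫_0^1/2 u'(x) v'(x) dx = ∫_0^1/2 f(x) v(x) dx + [u'(x) v(x)]_0^1/2.
Choose V so that boundary terms are either known or forced to vanish.
u has inhomogeneous Neumann u'(0) = -2, u'(1/2) = 1. [u' v]_0^1/2 = (1)·v(1/2) − (-2)·v(0) = v(1/2) + 2·v(0). Take V = H^1(0, 1/2); boundary term becomes part of RHS.
Weak formulation: find u (satisfying any essential BC) such that ∫_0^1/2 u'(x) v'(x) dx = ∫_0^1/2 f v dx + v(1/2) + 2·v(0) for all v ∈ V (Neumann data are natural BCs: they enter the RHS as boundary terms).
Substituting f(x) = -x^2 + 2*x - 77/12, the right-hand side is ∫_0^1/2 (-x^2 + 2*x - 77/12) v dx + v(1/2) + 2·v(0).
Compatibility check (pure Neumann): taking v ≡ 1 ∈ V gives 0 = ∫_0^1/2 f dx + (1) − (-2), i.e. ∫_0^1/2 f dx must equal u'(0) − u'(1/2) = -3. Indeed ∫_0^1/2 (-x^2 + 2*x - 77/12) dx = -3, so the data are compatible. The solution is then unique only up to an additive constant (fix it e.g. by requiring ∫_0^1/2 u dx = 0).


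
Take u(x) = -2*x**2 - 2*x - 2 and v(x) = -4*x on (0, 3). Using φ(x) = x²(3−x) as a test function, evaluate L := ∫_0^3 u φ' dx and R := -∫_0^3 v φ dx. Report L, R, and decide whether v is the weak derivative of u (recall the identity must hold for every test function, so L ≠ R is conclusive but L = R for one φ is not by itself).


LHS = 621/10, RHS = 243/5. No, v is not the weak derivative of u.

u(x) = -2*x**2 - 2*x - 2, classical derivative u'(x) = -4*x - 2.
φ(x) = x²(3−x), so φ'(x) = 3*x*(2 - x).
Note φ(0) = φ(3) = 0, so the boundary term u·φ vanishes.
LHS = ∫_0^3 u(x) φ'(x) dx = ∫_0^3 (6*x^4 - 6*x^3 - 6*x^2 - 12*x) dx. Term by term:
  ∫_0^3 6*x^4 dx = 1458/5;  ∫_0^3 -6*x^3 dx = -243/2;  ∫_0^3 -6*x^2 dx = -54;
  ∫_0^3 -12*x dx = -54.
Sum: 1458/5 − 243/2 − 54 − 54 = 621/10.
So LHS = 621/10.
∫_0^3 v(x) φ(x) dx = ∫_0^3 (4*x^4 - 12*x^3) dx. Term by term:
  ∫_0^3 4*x^4 dx = 972/5;  ∫_0^3 -12*x^3 dx = -243.
Sum: 972/5 − 243 = -243/5.
So RHS = -∫_0^3 v(x) φ(x) dx = 243/5.
LHS − RHS = 27/2 ≠ 0, so the identity fails.
(For a valid weak derivative the identity must hold for EVERY test function, in particular this one. The failure shows v is NOT the weak derivative of u.)
Correct weak derivative would be u'(x) = -4*x - 2.


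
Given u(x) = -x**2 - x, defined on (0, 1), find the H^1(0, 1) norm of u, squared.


||u||_{H^1}^2 = 161/30

The H^1 norm (squared) on an interval (0, L) is
  ||u||_{H^1}^2 = ∫_0^L u(x)^2 dx + ∫_0^L u'(x)^2 dx.
Compute u'(x) = -2*x - 1.
Then u(x)^2 = x**4 + 2*x**3 + x**2 and u'(x)^2 = 4*x**2 + 4*x + 1.
Integrate each monomial from 0 to 1 using ∫_0^1 c·x^n dx = c·1^(n+1)/(n+1):
  ∫_0^1 u(x)^2 dx = ∫_0^1 (x^4 + 2*x^3 + x^2) dx. Term by term:
    ∫_0^1 x^4 dx = 1/5;  ∫_0^1 2*x^3 dx = 1/2;  ∫_0^1 x^2 dx = 1/3.
  Sum: 1/5 + 1/2 + 1/3 = 31/30.
  ∫_0^1 u'(x)^2 dx = ∫_0^1 (4*x^2 + 4*x + 1) dx. Term by term:
    ∫_0^1 4*x^2 dx = 4/3;  ∫_0^1 4*x dx = 2;  ∫_0^1 1 dx = 1.
  Sum: 4/3 + 2 + 1 = 13/3.
Adding: ||u||_{H^1}^2 = 31/30 + 13/3 = 161/30.


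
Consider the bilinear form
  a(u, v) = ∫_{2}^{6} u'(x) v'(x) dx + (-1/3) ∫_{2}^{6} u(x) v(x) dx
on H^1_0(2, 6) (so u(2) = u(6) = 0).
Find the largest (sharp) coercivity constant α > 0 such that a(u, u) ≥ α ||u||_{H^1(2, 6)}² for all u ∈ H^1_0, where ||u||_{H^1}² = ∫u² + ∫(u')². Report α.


α = (-16/3 + π^2)/(π^2 + 16)

Coercivity of a(·,·) on H^1_0(2, 6) means a(u, u) ≥ α ||u||_{H^1}² for every u ∈ H^1_0.
The interval has length L = 4, and Poincaré/coercivity depend only on L. Here a(u, u) = ∫(u')² + (-1/3)·∫u².
Here c = -1/3 < 0 with |c| < (π/L)² = π^2/16, so coercivity still holds. The condition a(u,u) ≥ α||u||_{H^1}² reads (1−α)∫(u')² ≥ (α−c)∫u². Any admissible α is ≤ 1 (rapidly oscillating u have ∫u²/∫(u')² → 0), and α = 1 would force 0 ≥ (1−c)∫u², impossible since c < 1; so 1−α > 0. By the sharp Poincaré inequality on H^1_0 of an interval of length L, ∫(u')² ≥ (π/L)²∫u² with equality for the first sine mode sin(π(x−x₀)/L) (x₀ the left endpoint), so the inequality holds for all u iff (1−α)(π/L)² ≥ α − c, i.e. α ≤ ((π/L)² + c)/((π/L)² + 1) = (1 + c(L/π)²)/(1 + (L/π)²). (Direct route, valid since c ≤ 0: Poincaré gives c∫u² ≥ c(L/π)²∫(u')², so a(u,u) ≥ (1 + c(L/π)²)∫(u')², while ||u||_{H^1}² ≤ (1 + (L/π)²)∫(u')²; dividing yields the same α.) With (π/L)² = π^2/16 and c = -1/3, the largest admissible constant is α = ((π/L)² + c)/((π/L)² + 1).
Simplifying, α = (-16/3 + π^2)/(π^2 + 16).


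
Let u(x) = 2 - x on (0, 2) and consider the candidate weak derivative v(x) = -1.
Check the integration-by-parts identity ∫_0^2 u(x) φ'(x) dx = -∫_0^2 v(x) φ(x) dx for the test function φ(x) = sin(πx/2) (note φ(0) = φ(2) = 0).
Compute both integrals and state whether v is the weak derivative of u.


LHS = 4/π, RHS = 4/π. Yes, v = u' weakly.

u(x) = 2 - x, classical derivative u'(x) = -1.
φ(x) = sin(πx/2), so φ'(x) = π*cos(π*x/2)/2.
Note φ(0) = φ(2) = 0, so the boundary term u·φ vanishes.
LHS = ∫_0^2 u(x) φ'(x) dx = ∫_0^2 (-π*x*cos(π*x/2)/2 + π*cos(π*x/2)) dx. Term by term:
  ∫_0^2 π*cos(π*x/2) dx = 0;  ∫_0^2 -π*x*cos(π*x/2)/2 dx = 4/π.
Sum: 0 + 4/π = 4/π.
So LHS = 4/π.
∫_0^2 v(x) φ(x) dx = ∫_0^2 (-sin(π*x/2)) dx. Term by term:
  ∫_0^2 -sin(π*x/2) dx = -4/π.
So RHS = -∫_0^2 v(x) φ(x) dx = 4/π.
LHS = RHS, so the identity holds for this test φ.
Moreover u is smooth here and v(x) = u'(x) = -1 pointwise, so the identity holds for every test function. Hence v is the weak derivative of u.


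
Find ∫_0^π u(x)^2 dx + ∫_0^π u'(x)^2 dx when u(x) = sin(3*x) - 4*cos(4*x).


||u||_{H^1(0,π)}^2 = 816/7 + 141*π

u'(x) = 16*sin(4*x) + 3*cos(3*x).
Expand u² and (u')² and integrate term by term on (0, π), using: for integers n ≥ 1, ∫_0^π sin²(nx) dx = ∫_0^π cos²(nx) dx = π/2; for n ≠ n', ∫_0^π sin(nx)sin(n'x) dx = ∫_0^π cos(nx)cos(n'x) dx = 0; and by product-to-sum, ∫_0^π sin(nx)cos(n'x) dx = ½∫_0^π [sin((n+n')x) + sin((n−n')x)] dx, which is 0 when n+n' is even and 2n/(n²−n'²) when n+n' is odd (it need not vanish on (0, π)).
  u² squared terms: (-4)²·∫cos(4x)² dx = 16·π/2 = 8*π;  (1)²·∫sin(3x)² dx = 1·π/2 = π/2.
  u² cross terms: 2·(-4)·(1)·∫cos(4x)·sin(3x) dx = -8·(-6/7) = 48/7.
  So ∫_0^π u² dx = 8*π + π/2 + 48/7 = 48/7 + 17*π/2.
  (u')² squared terms: (3)²·∫cos(3x)² dx = 9·π/2 = 9*π/2;  (16)²·∫sin(4x)² dx = 256·π/2 = 128*π.
  (u')² cross terms: 2·(3)·(16)·∫cos(3x)·sin(4x) dx = 96·(8/7) = 768/7.
  So ∫_0^π (u')² dx = 9*π/2 + 128*π + 768/7 = 768/7 + 265*π/2.
||u||_{H^1}^2 = (48/7 + 17*π/2) + (768/7 + 265*π/2) = 816/7 + 141*π.


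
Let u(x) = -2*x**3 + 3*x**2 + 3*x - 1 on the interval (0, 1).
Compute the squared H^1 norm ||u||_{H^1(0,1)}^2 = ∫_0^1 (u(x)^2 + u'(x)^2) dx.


||u||_{H^1}^2 = 1307/70

The H^1 norm (squared) on an interval (0, L) is
  ||u||_{H^1}^2 = ∫_0^L u(x)^2 dx + ∫_0^L u'(x)^2 dx.
Compute u'(x) = -6*x**2 + 6*x + 3.
Then u(x)^2 = 4*x**6 - 12*x**5 - 3*x**4 + 22*x**3 + 3*x**2 - 6*x + 1 and u'(x)^2 = 36*x**4 - 72*x**3 + 36*x + 9.
Integrate each monomial from 0 to 1 using ∫_0^1 c·x^n dx = c·1^(n+1)/(n+1):
  ∫_0^1 u(x)^2 dx = ∫_0^1 (4*x^6 - 12*x^5 - 3*x^4 + 22*x^3 + 3*x^2 - 6*x + 1) dx. Term by term:
    ∫_0^1 4*x^6 dx = 4/7;  ∫_0^1 -12*x^5 dx = -2;  ∫_0^1 -3*x^4 dx = -3/5;
    ∫_0^1 22*x^3 dx = 11/2;  ∫_0^1 3*x^2 dx = 1;  ∫_0^1 -6*x dx = -3;
    ∫_0^1 1 dx = 1.
  Sum: 4/7 − 2 − 3/5 + 11/2 + 1 − 3 + 1 = 173/70.
  ∫_0^1 u'(x)^2 dx = ∫_0^1 (36*x^4 - 72*x^3 + 36*x + 9) dx. Term by term:
    ∫_0^1 36*x^4 dx = 36/5;  ∫_0^1 -72*x^3 dx = -18;  ∫_0^1 36*x dx = 18;
    ∫_0^1 9 dx = 9.
  Sum: 36/5 − 18 + 18 + 9 = 81/5.
Adding: ||u||_{H^1}^2 = 173/70 + 81/5 = 1307/70.


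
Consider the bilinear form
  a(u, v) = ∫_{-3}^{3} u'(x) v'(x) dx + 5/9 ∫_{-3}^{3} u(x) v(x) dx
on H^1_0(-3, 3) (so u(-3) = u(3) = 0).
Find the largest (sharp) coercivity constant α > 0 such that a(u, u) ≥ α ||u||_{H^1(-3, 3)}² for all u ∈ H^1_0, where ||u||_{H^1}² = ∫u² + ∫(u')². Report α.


α = (π^2 + 20)/(π^2 + 36)

Coercivity of a(·,·) on H^1_0(-3, 3) means a(u, u) ≥ α ||u||_{H^1}² for every u ∈ H^1_0.
The interval has length L = 6, and Poincaré/coercivity depend only on L. Here a(u, u) = ∫(u')² + (5/9)·∫u².
Here 0 < c = 5/9 < 1. The condition a(u,u) ≥ α||u||_{H^1}² reads (1−α)∫(u')² ≥ (α−c)∫u². Any admissible α is ≤ 1 (rapidly oscillating u have ∫u²/∫(u')² → 0), and α = 1 would force 0 ≥ (1−c)∫u², impossible since c < 1; so 1−α > 0. By the sharp Poincaré inequality on H^1_0 of an interval of length L, ∫(u')² ≥ (π/L)²∫u² with equality for the first sine mode sin(π(x−x₀)/L) (x₀ the left endpoint), so the inequality holds for all u iff (1−α)(π/L)² ≥ α − c, i.e. α ≤ ((π/L)² + c)/((π/L)² + 1) = (1 + c(L/π)²)/(1 + (L/π)²). With (π/L)² = π^2/36 and c = 5/9, the largest admissible constant is α = ((π/L)² + c)/((π/L)² + 1).
Simplifying, α = (π^2 + 20)/(π^2 + 36).


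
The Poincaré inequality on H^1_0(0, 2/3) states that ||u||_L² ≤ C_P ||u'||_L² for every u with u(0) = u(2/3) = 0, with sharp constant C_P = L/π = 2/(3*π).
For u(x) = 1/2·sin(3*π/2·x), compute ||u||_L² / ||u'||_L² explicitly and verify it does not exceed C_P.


||u||_L² / ||u'||_L² = 2/(3*π) = C_P.

u(x) = 1/2·sin(3*π/2·x), so u'(x) = 3*π*cos(3*π*x/2)/4.
Writing u(x) = A·sin(kπx/L) with A = 1/2 and k = 1, use ∫_0^L sin²(kπx/L) dx = L/2 and ∫_0^L cos²(kπx/L) dx = L/2.
u² = 1/4·sin²(3*π/2·x) and (u')² = 9*π^2/16·cos²(3*π/2·x), and each of sin², cos² integrates to L/2 = 1/3 over (0, 2/3).
∫_0^2/3 u² dx = 1/12, so ||u||_L² = sqrt(3)/6.
∫_0^2/3 (u')² dx = 3*π^2/16, so ||u'||_L² = sqrt(3)*π/4.
Ratio ||u||_L² / ||u'||_L² = 2/(3*π).
Sharp Poincaré constant on H^1_0(0, 2/3) is C_P = L/π = 2/(3*π), achieved by sin(3*π/2·x).
This is the k = 1 eigenfunction (up to amplitude), so the ratio equals the sharp Poincaré constant exactly.


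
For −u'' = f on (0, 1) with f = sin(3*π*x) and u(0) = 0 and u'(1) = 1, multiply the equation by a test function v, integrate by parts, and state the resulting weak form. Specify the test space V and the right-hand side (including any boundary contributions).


V = {v ∈ H^1(0, 1) : v(0) = 0} (test functions vanish at x = 0 where u is specified); weak form: ∫_0^1 u'v' dx = ∫_0^1 (sin(3*π*x)) v dx + v(1) for all v ∈ V.

Multiply both sides by a test function v and integrate from 0 to 1:
  ∫_0^1 −u''(x) v(x) dx = ∫_0^1 f(x) v(x) dx.
Integrate the LHS by parts once:
  ∫_0^1 −u'' v dx = −[u'(x) v(x)]_0^1 + ∫_0^1 u'(x) v'(x) dx.
Thus ∫_0^1 u'(x) v'(x) dx = ∫_0^1 f(x) v(x) dx + [u'(x) v(x)]_0^1.
Choose V so that boundary terms are either known or forced to vanish.
Mixed BC: u(0) = 0 (Dirichlet) and u'(1) = 1 (Neumann). Define V = {v ∈ H^1(0, 1) : v(0) = 0}. Then [u' v]_0^1 = u'(1)·v(1) − u'(0)·0 = v(1).
Weak formulation: find u (satisfying any essential BC) such that ∫_0^1 u'(x) v'(x) dx = ∫_0^1 f v dx + v(1) for all v ∈ V (Dirichlet at 0 absorbed into V; Neumann datum at x = 1 contributes the boundary term).
Substituting f(x) = sin(3*π*x), the right-hand side is ∫_0^1 (sin(3*π*x)) v dx + v(1).


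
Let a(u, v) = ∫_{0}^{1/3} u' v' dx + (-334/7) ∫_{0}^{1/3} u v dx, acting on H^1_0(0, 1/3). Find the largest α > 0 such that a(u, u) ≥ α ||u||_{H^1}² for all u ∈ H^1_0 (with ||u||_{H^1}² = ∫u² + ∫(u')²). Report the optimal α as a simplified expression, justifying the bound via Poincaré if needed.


α = (-334 + 63*π^2)/(7*(1 + 9*π^2))

Coercivity of a(·,·) on H^1_0(0, 1/3) means a(u, u) ≥ α ||u||_{H^1}² for every u ∈ H^1_0.
The interval has length L = 1/3, and Poincaré/coercivity depend only on L. Here a(u, u) = ∫(u')² + (-334/7)·∫u².
Here c = -334/7 < 0 with |c| < (π/L)² = 9*π^2, so coercivity still holds. The condition a(u,u) ≥ α||u||_{H^1}² reads (1−α)∫(u')² ≥ (α−c)∫u². Any admissible α is ≤ 1 (rapidly oscillating u have ∫u²/∫(u')² → 0), and α = 1 would force 0 ≥ (1−c)∫u², impossible since c < 1; so 1−α > 0. By the sharp Poincaré inequality on H^1_0 of an interval of length L, ∫(u')² ≥ (π/L)²∫u² with equality for the first sine mode sin(π(x−x₀)/L) (x₀ the left endpoint), so the inequality holds for all u iff (1−α)(π/L)² ≥ α − c, i.e. α ≤ ((π/L)² + c)/((π/L)² + 1) = (1 + c(L/π)²)/(1 + (L/π)²). (Direct route, valid since c ≤ 0: Poincaré gives c∫u² ≥ c(L/π)²∫(u')², so a(u,u) ≥ (1 + c(L/π)²)∫(u')², while ||u||_{H^1}² ≤ (1 + (L/π)²)∫(u')²; dividing yields the same α.) With (π/L)² = 9*π^2 and c = -334/7, the largest admissible constant is α = ((π/L)² + c)/((π/L)² + 1).
Simplifying, α = (-334 + 63*π^2)/(7*(1 + 9*π^2)).


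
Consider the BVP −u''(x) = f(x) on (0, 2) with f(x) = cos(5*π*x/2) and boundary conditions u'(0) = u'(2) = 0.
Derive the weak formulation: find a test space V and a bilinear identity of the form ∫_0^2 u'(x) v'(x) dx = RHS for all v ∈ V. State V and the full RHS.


V = H^1(0, 2) (no boundary constraint on v; u is determined up to an additive constant); weak form: ∫_0^2 u'v' dx = ∫_0^2 (cos(5*π*x/2)) v dx for all v ∈ V.

Multiply both sides by a test function v and integrate from 0 to 2:
  ∫_0^2 −u''(x) v(x) dx = ∫_0^2 f(x) v(x) dx.
Integrate the LHS by parts once:
  ∫_0^2 −u'' v dx = −[u'(x) v(x)]_0^2 + ∫_0^2 u'(x) v'(x) dx.
Thus ∫_0^2 u'(x) v'(x) dx = ∫_0^2 f(x) v(x) dx + [u'(x) v(x)]_0^2.
Choose V so that boundary terms are either known or forced to vanish.
u has homogeneous Neumann: u'(0) = u'(2) = 0. So [u' v]_0^2 = 0·v(2) − 0·v(0) = 0 for any v; take V = H^1(0, 2).
Weak formulation: find u (satisfying any essential BC) such that ∫_0^2 u'(x) v'(x) dx = ∫_0^2 f v dx for all v ∈ V (homogeneous Neumann, so boundary terms vanish).
Substituting f(x) = cos(5*π*x/2), the right-hand side is ∫_0^2 (cos(5*π*x/2)) v dx.
Compatibility check (pure Neumann): taking v ≡ 1 ∈ V gives 0 = ∫_0^2 f dx + (0) − (0), i.e. ∫_0^2 f dx must equal u'(0) − u'(2) = 0. Indeed ∫_0^2 (cos(5*π*x/2)) dx = 0, so the data are compatible. The solution is then unique only up to an additive constant (fix it e.g. by requiring ∫_0^2 u dx = 0).


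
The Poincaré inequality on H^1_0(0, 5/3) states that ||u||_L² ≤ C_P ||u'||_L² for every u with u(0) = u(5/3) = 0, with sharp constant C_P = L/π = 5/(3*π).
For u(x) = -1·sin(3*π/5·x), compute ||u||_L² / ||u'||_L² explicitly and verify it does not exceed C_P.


||u||_L² / ||u'||_L² = 5/(3*π) = C_P.

u(x) = -1·sin(3*π/5·x), so u'(x) = -3*π*cos(3*π*x/5)/5.
Writing u(x) = A·sin(kπx/L) with A = -1 and k = 1, use ∫_0^L sin²(kπx/L) dx = L/2 and ∫_0^L cos²(kπx/L) dx = L/2.
u² = 1·sin²(3*π/5·x) and (u')² = 9*π^2/25·cos²(3*π/5·x), and each of sin², cos² integrates to L/2 = 5/6 over (0, 5/3).
∫_0^5/3 u² dx = 5/6, so ||u||_L² = sqrt(30)/6.
∫_0^5/3 (u')² dx = 3*π^2/10, so ||u'||_L² = sqrt(30)*π/10.
Ratio ||u||_L² / ||u'||_L² = 5/(3*π).
Sharp Poincaré constant on H^1_0(0, 5/3) is C_P = L/π = 5/(3*π), achieved by sin(3*π/5·x).
This is the k = 1 eigenfunction (up to amplitude), so the ratio equals the sharp Poincaré constant exactly.


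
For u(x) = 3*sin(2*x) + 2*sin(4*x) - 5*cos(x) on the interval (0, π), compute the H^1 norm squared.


||u||_{H^1(0,π)}^2 = -304/3 + 163*π/2

u'(x) = 5*sin(x) + 6*cos(2*x) + 8*cos(4*x).
Expand u² and (u')² and integrate term by term on (0, π), using: for integers n ≥ 1, ∫_0^π sin²(nx) dx = ∫_0^π cos²(nx) dx = π/2; for n ≠ n', ∫_0^π sin(nx)sin(n'x) dx = ∫_0^π cos(nx)cos(n'x) dx = 0; and by product-to-sum, ∫_0^π sin(nx)cos(n'x) dx = ½∫_0^π [sin((n+n')x) + sin((n−n')x)] dx, which is 0 when n+n' is even and 2n/(n²−n'²) when n+n' is odd (it need not vanish on (0, π)).
  u² squared terms: (-5)²·∫cos(x)² dx = 25·π/2 = 25*π/2;  (2)²·∫sin(4x)² dx = 4·π/2 = 2*π;  (3)²·∫sin(2x)² dx = 9·π/2 = 9*π/2.
  u² cross terms: 2·(-5)·(2)·∫cos(x)·sin(4x) dx = -20·(8/15) = -32/3;  2·(-5)·(3)·∫cos(x)·sin(2x) dx = -30·(4/3) = -40;  2·(2)·(3)·∫sin(4x)·sin(2x) dx = 12·(0) = 0.
  So ∫_0^π u² dx = 25*π/2 + 2*π + 9*π/2 − 32/3 − 40 + 0 = -152/3 + 19*π.
  (u')² squared terms: (5)²·∫sin(x)² dx = 25·π/2 = 25*π/2;  (6)²·∫cos(2x)² dx = 36·π/2 = 18*π;  (8)²·∫cos(4x)² dx = 64·π/2 = 32*π.
  (u')² cross terms: 2·(5)·(6)·∫sin(x)·cos(2x) dx = 60·(-2/3) = -40;  2·(5)·(8)·∫sin(x)·cos(4x) dx = 80·(-2/15) = -32/3;  2·(6)·(8)·∫cos(2x)·cos(4x) dx = 96·(0) = 0.
  So ∫_0^π (u')² dx = 25*π/2 + 18*π + 32*π − 40 − 32/3 + 0 = -152/3 + 125*π/2.
||u||_{H^1}^2 = (-152/3 + 19*π) + (-152/3 + 125*π/2) = -304/3 + 163*π/2.


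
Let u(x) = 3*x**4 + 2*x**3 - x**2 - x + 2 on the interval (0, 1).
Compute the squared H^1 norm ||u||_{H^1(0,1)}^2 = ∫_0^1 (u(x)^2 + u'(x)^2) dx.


||u||_{H^1}^2 = 3817/105

The H^1 norm (squared) on an interval (0, L) is
  ||u||_{H^1}^2 = ∫_0^L u(x)^2 dx + ∫_0^L u'(x)^2 dx.
Compute u'(x) = 12*x**3 + 6*x**2 - 2*x - 1.
Then u(x)^2 = 9*x**8 + 12*x**7 - 2*x**6 - 10*x**5 + 9*x**4 + 10*x**3 - 3*x**2 - 4*x + 4 and u'(x)^2 = 144*x**6 + 144*x**5 - 12*x**4 - 48*x**3 - 8*x**2 + 4*x + 1.
Integrate each monomial from 0 to 1 using ∫_0^1 c·x^n dx = c·1^(n+1)/(n+1):
  ∫_0^1 u(x)^2 dx = ∫_0^1 (9*x^8 + 12*x^7 - 2*x^6 - 10*x^5 + 9*x^4 + 10*x^3 - 3*x^2 - 4*x + 4) dx. Term by term:
    ∫_0^1 9*x^8 dx = 1;  ∫_0^1 12*x^7 dx = 3/2;  ∫_0^1 -2*x^6 dx = -2/7;
    ∫_0^1 -10*x^5 dx = -5/3;  ∫_0^1 9*x^4 dx = 9/5;  ∫_0^1 10*x^3 dx = 5/2;
    ∫_0^1 -3*x^2 dx = -1;  ∫_0^1 -4*x dx = -2;  ∫_0^1 4 dx = 4.
  Sum: 1 + 3/2 − 2/7 − 5/3 + 9/5 + 5/2 − 1 − 2 + 4 = 614/105.
  ∫_0^1 u'(x)^2 dx = ∫_0^1 (144*x^6 + 144*x^5 - 12*x^4 - 48*x^3 - 8*x^2 + 4*x + 1) dx. Term by term:
    ∫_0^1 144*x^6 dx = 144/7;  ∫_0^1 144*x^5 dx = 24;  ∫_0^1 -12*x^4 dx = -12/5;
    ∫_0^1 -48*x^3 dx = -12;  ∫_0^1 -8*x^2 dx = -8/3;  ∫_0^1 4*x dx = 2;
    ∫_0^1 1 dx = 1.
  Sum: 144/7 + 24 − 12/5 − 12 − 8/3 + 2 + 1 = 3203/105.
Adding: ||u||_{H^1}^2 = 614/105 + 3203/105 = 3817/105.


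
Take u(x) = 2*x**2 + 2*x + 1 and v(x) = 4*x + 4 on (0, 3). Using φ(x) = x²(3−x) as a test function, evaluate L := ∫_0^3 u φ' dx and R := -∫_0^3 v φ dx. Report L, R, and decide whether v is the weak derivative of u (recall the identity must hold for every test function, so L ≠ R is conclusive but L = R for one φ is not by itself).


LHS = -621/10, RHS = -378/5. No, v is not the weak derivative of u.

u(x) = 2*x**2 + 2*x + 1, classical derivative u'(x) = 4*x + 2.
φ(x) = x²(3−x), so φ'(x) = 3*x*(2 - x).
Note φ(0) = φ(3) = 0, so the boundary term u·φ vanishes.
LHS = ∫_0^3 u(x) φ'(x) dx = ∫_0^3 (-6*x^4 + 6*x^3 + 9*x^2 + 6*x) dx. Term by term:
  ∫_0^3 -6*x^4 dx = -1458/5;  ∫_0^3 6*x^3 dx = 243/2;  ∫_0^3 9*x^2 dx = 81;
  ∫_0^3 6*x dx = 27.
Sum: -1458/5 + 243/2 + 81 + 27 = -621/10.
So LHS = -621/10.
∫_0^3 v(x) φ(x) dx = ∫_0^3 (-4*x^4 + 8*x^3 + 12*x^2) dx. Term by term:
  ∫_0^3 -4*x^4 dx = -972/5;  ∫_0^3 8*x^3 dx = 162;  ∫_0^3 12*x^2 dx = 108.
Sum: -972/5 + 162 + 108 = 378/5.
So RHS = -∫_0^3 v(x) φ(x) dx = -378/5.
LHS − RHS = 27/2 ≠ 0, so the identity fails.
(For a valid weak derivative the identity must hold for EVERY test function, in particular this one. The failure shows v is NOT the weak derivative of u.)
Correct weak derivative would be u'(x) = 4*x + 2.


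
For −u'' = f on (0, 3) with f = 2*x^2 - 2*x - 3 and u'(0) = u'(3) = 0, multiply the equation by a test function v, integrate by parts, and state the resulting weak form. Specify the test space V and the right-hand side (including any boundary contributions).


V = H^1(0, 3) (no boundary constraint on v; u is determined up to an additive constant); weak form: ∫_0^3 u'v' dx = ∫_0^3 (2*x^2 - 2*x - 3) v dx for all v ∈ V.

Multiply both sides by a test function v and integrate from 0 to 3:
  ∫_0^3 −u''(x) v(x) dx = ∫_0^3 f(x) v(x) dx.
Integrate the LHS by parts once:
  ∫_0^3 −u'' v dx = −[u'(x) v(x)]_0^3 + ∫_0^3 u'(x) v'(x) dx.
Thus ∫_0^3 u'(x) v'(x) dx = ∫_0^3 f(x) v(x) dx + [u'(x) v(x)]_0^3.
Choose V so that boundary terms are either known or forced to vanish.
u has homogeneous Neumann: u'(0) = u'(3) = 0. So [u' v]_0^3 = 0·v(3) − 0·v(0) = 0 for any v; take V = H^1(0, 3).
Weak formulation: find u (satisfying any essential BC) such that ∫_0^3 u'(x) v'(x) dx = ∫_0^3 f v dx for all v ∈ V (homogeneous Neumann, so boundary terms vanish).
Substituting f(x) = 2*x^2 - 2*x - 3, the right-hand side is ∫_0^3 (2*x^2 - 2*x - 3) v dx.
Compatibility check (pure Neumann): taking v ≡ 1 ∈ V gives 0 = ∫_0^3 f dx + (0) − (0), i.e. ∫_0^3 f dx must equal u'(0) − u'(3) = 0. Indeed ∫_0^3 (2*x^2 - 2*x - 3) dx = 0, so the data are compatible. The solution is then unique only up to an additive constant (fix it e.g. by requiring ∫_0^3 u dx = 0).


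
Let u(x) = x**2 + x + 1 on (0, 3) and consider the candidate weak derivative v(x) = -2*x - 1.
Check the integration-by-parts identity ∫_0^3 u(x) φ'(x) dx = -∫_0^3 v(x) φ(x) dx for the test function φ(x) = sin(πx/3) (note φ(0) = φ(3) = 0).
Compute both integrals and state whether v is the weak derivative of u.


LHS = -24/π, RHS = 24/π. No, v is not the weak derivative of u.

u(x) = x**2 + x + 1, classical derivative u'(x) = 2*x + 1.
φ(x) = sin(πx/3), so φ'(x) = π*cos(π*x/3)/3.
Note φ(0) = φ(3) = 0, so the boundary term u·φ vanishes.
LHS = ∫_0^3 u(x) φ'(x) dx = ∫_0^3 (π*x^2*cos(π*x/3)/3 + π*x*cos(π*x/3)/3 + π*cos(π*x/3)/3) dx. Term by term:
  ∫_0^3 π*cos(π*x/3)/3 dx = 0;  ∫_0^3 π*x*cos(π*x/3)/3 dx = -6/π;  ∫_0^3 π*x^2*cos(π*x/3)/3 dx = -18/π.
Sum: 0 − 6/π − 18/π = -24/π.
So LHS = -24/π.
∫_0^3 v(x) φ(x) dx = ∫_0^3 (-2*x*sin(π*x/3) - sin(π*x/3)) dx. Term by term:
  ∫_0^3 -sin(π*x/3) dx = -6/π;  ∫_0^3 -2*x*sin(π*x/3) dx = -18/π.
Sum: -6/π − 18/π = -24/π.
So RHS = -∫_0^3 v(x) φ(x) dx = 24/π.
LHS − RHS = -48/π ≠ 0, so the identity fails.
(For a valid weak derivative the identity must hold for EVERY test function, in particular this one. The failure shows v is NOT the weak derivative of u.)
Correct weak derivative would be u'(x) = 2*x + 1.


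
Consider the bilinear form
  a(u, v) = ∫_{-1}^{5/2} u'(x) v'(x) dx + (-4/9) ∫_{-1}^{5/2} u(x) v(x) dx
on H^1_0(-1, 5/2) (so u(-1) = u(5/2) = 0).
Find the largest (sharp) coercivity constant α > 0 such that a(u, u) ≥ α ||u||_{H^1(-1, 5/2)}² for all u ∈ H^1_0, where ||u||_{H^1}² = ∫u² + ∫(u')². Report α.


α = 4*(-49 + 9*π^2)/(9*(4*π^2 + 49))

Coercivity of a(·,·) on H^1_0(-1, 5/2) means a(u, u) ≥ α ||u||_{H^1}² for every u ∈ H^1_0.
The interval has length L = 7/2, and Poincaré/coercivity depend only on L. Here a(u, u) = ∫(u')² + (-4/9)·∫u².
Here c = -4/9 < 0 with |c| < (π/L)² = 4*π^2/49, so coercivity still holds. The condition a(u,u) ≥ α||u||_{H^1}² reads (1−α)∫(u')² ≥ (α−c)∫u². Any admissible α is ≤ 1 (rapidly oscillating u have ∫u²/∫(u')² → 0), and α = 1 would force 0 ≥ (1−c)∫u², impossible since c < 1; so 1−α > 0. By the sharp Poincaré inequality on H^1_0 of an interval of length L, ∫(u')² ≥ (π/L)²∫u² with equality for the first sine mode sin(π(x−x₀)/L) (x₀ the left endpoint), so the inequality holds for all u iff (1−α)(π/L)² ≥ α − c, i.e. α ≤ ((π/L)² + c)/((π/L)² + 1) = (1 + c(L/π)²)/(1 + (L/π)²). (Direct route, valid since c ≤ 0: Poincaré gives c∫u² ≥ c(L/π)²∫(u')², so a(u,u) ≥ (1 + c(L/π)²)∫(u')², while ||u||_{H^1}² ≤ (1 + (L/π)²)∫(u')²; dividing yields the same α.) With (π/L)² = 4*π^2/49 and c = -4/9, the largest admissible constant is α = ((π/L)² + c)/((π/L)² + 1).
Simplifying, α = 4*(-49 + 9*π^2)/(9*(4*π^2 + 49)).


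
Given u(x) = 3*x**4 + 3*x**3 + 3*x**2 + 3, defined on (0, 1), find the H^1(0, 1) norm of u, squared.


||u||_{H^1}^2 = 24581/140

The H^1 norm (squared) on an interval (0, L) is
  ||u||_{H^1}^2 = ∫_0^L u(x)^2 dx + ∫_0^L u'(x)^2 dx.
Compute u'(x) = 12*x**3 + 9*x**2 + 6*x.
Then u(x)^2 = 9*x**8 + 18*x**7 + 27*x**6 + 18*x**5 + 27*x**4 + 18*x**3 + 18*x**2 + 9 and u'(x)^2 = 144*x**6 + 216*x**5 + 225*x**4 + 108*x**3 + 36*x**2.
Integrate each monomial from 0 to 1 using ∫_0^1 c·x^n dx = c·1^(n+1)/(n+1):
  ∫_0^1 u(x)^2 dx = ∫_0^1 (9*x^8 + 18*x^7 + 27*x^6 + 18*x^5 + 27*x^4 + 18*x^3 + 18*x^2 + 9) dx. Term by term:
    ∫_0^1 9*x^8 dx = 1;  ∫_0^1 18*x^7 dx = 9/4;  ∫_0^1 27*x^6 dx = 27/7;
    ∫_0^1 18*x^5 dx = 3;  ∫_0^1 27*x^4 dx = 27/5;  ∫_0^1 18*x^3 dx = 9/2;
    ∫_0^1 18*x^2 dx = 6;  ∫_0^1 9 dx = 9.
  Sum: 1 + 9/4 + 27/7 + 3 + 27/5 + 9/2 + 6 + 9 = 4901/140.
  ∫_0^1 u'(x)^2 dx = ∫_0^1 (144*x^6 + 216*x^5 + 225*x^4 + 108*x^3 + 36*x^2) dx. Term by term:
    ∫_0^1 144*x^6 dx = 144/7;  ∫_0^1 216*x^5 dx = 36;  ∫_0^1 225*x^4 dx = 45;
    ∫_0^1 108*x^3 dx = 27;  ∫_0^1 36*x^2 dx = 12.
  Sum: 144/7 + 36 + 45 + 27 + 12 = 984/7.
Adding: ||u||_{H^1}^2 = 4901/140 + 984/7 = 24581/140.


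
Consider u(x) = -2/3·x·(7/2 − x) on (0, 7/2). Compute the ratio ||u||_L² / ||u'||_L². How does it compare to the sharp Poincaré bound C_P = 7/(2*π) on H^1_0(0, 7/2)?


||u||_L² / ||u'||_L² = 7*sqrt(10)/20 < C_P = 7/(2*π).

u(x) = -2/3·x·(7/2 − x), so u'(x) = 4*x/3 - 7/3.
u(x) = -2/3·x·(7/2 − x) vanishes at x = 0 and x = 7/2, so u ∈ H^1_0(0, 7/2). Differentiate via the product rule and integrate the resulting polynomials term by term.
  ∫_0^7/2 u² dx = ∫_0^7/2 (4*x^4/9 - 28*x^3/9 + 49*x^2/9) dx. Term by term:
    ∫_0^7/2 4*x^4/9 dx = 16807/360;  ∫_0^7/2 -28*x^3/9 dx = -16807/144;  ∫_0^7/2 49*x^2/9 dx = 16807/216.
  Sum: 16807/360 − 16807/144 + 16807/216 = 16807/2160.
  ∫_0^7/2 (u')² dx = ∫_0^7/2 (16*x^2/9 - 56*x/9 + 49/9) dx. Term by term:
    ∫_0^7/2 16*x^2/9 dx = 686/27;  ∫_0^7/2 -56*x/9 dx = -343/9;  ∫_0^7/2 49/9 dx = 343/18.
  Sum: 686/27 − 343/9 + 343/18 = 343/54.
∫_0^7/2 u² dx = 16807/2160, so ||u||_L² = 49*sqrt(105)/180.
∫_0^7/2 (u')² dx = 343/54, so ||u'||_L² = 7*sqrt(42)/18.
Ratio ||u||_L² / ||u'||_L² = 7*sqrt(10)/20.
Sharp Poincaré constant on H^1_0(0, 7/2) is C_P = L/π = 7/(2*π), achieved by sin(2*π/7·x).
A polynomial bump cannot attain the sharp Poincaré constant (only the first sine eigenfunction does), so the ratio is strictly less than C_P, consistent with ||u||_L² ≤ C_P ||u'||_L².


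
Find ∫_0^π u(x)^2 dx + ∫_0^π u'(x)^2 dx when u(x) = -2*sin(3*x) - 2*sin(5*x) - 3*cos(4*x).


||u||_{H^1(0,π)}^2 = 1088/21 + 297*π/2

u'(x) = 12*sin(4*x) - 6*cos(3*x) - 10*cos(5*x).
Expand u² and (u')² and integrate term by term on (0, π), using: for integers n ≥ 1, ∫_0^π sin²(nx) dx = ∫_0^π cos²(nx) dx = π/2; for n ≠ n', ∫_0^π sin(nx)sin(n'x) dx = ∫_0^π cos(nx)cos(n'x) dx = 0; and by product-to-sum, ∫_0^π sin(nx)cos(n'x) dx = ½∫_0^π [sin((n+n')x) + sin((n−n')x)] dx, which is 0 when n+n' is even and 2n/(n²−n'²) when n+n' is odd (it need not vanish on (0, π)).
  u² squared terms: (-3)²·∫cos(4x)² dx = 9·π/2 = 9*π/2;  (-2)²·∫sin(3x)² dx = 4·π/2 = 2*π;  (-2)²·∫sin(5x)² dx = 4·π/2 = 2*π.
  u² cross terms: 2·(-3)·(-2)·∫cos(4x)·sin(3x) dx = 12·(-6/7) = -72/7;  2·(-3)·(-2)·∫cos(4x)·sin(5x) dx = 12·(10/9) = 40/3;  2·(-2)·(-2)·∫sin(3x)·sin(5x) dx = 8·(0) = 0.
  So ∫_0^π u² dx = 9*π/2 + 2*π + 2*π − 72/7 + 40/3 + 0 = 64/21 + 17*π/2.
  (u')² squared terms: (-10)²·∫cos(5x)² dx = 100·π/2 = 50*π;  (-6)²·∫cos(3x)² dx = 36·π/2 = 18*π;  (12)²·∫sin(4x)² dx = 144·π/2 = 72*π.
  (u')² cross terms: 2·(-10)·(-6)·∫cos(5x)·cos(3x) dx = 120·(0) = 0;  2·(-10)·(12)·∫cos(5x)·sin(4x) dx = -240·(-8/9) = 640/3;  2·(-6)·(12)·∫cos(3x)·sin(4x) dx = -144·(8/7) = -1152/7.
  So ∫_0^π (u')² dx = 50*π + 18*π + 72*π + 0 + 640/3 − 1152/7 = 1024/21 + 140*π.
||u||_{H^1}^2 = (64/21 + 17*π/2) + (1024/21 + 140*π) = 1088/21 + 297*π/2.


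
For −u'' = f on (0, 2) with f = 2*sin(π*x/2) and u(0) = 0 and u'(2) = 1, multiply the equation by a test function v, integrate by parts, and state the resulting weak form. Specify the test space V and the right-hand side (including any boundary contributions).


V = {v ∈ H^1(0, 2) : v(0) = 0} (test functions vanish at x = 0 where u is specified); weak form: ∫_0^2 u'v' dx = ∫_0^2 (2*sin(π*x/2)) v dx + v(2) for all v ∈ V.

Multiply both sides by a test function v and integrate from 0 to 2:
  ∫_0^2 −u''(x) v(x) dx = ∫_0^2 f(x) v(x) dx.
Integrate the LHS by parts once:
  ∫_0^2 −u'' v dx = −[u'(x) v(x)]_0^2 + ∫_0^2 u'(x) v'(x) dx.
Thus ∫_0^2 u'(x) v'(x) dx = ∫_0^2 f(x) v(x) dx + [u'(x) v(x)]_0^2.
Choose V so that boundary terms are either known or forced to vanish.
Mixed BC: u(0) = 0 (Dirichlet) and u'(2) = 1 (Neumann). Define V = {v ∈ H^1(0, 2) : v(0) = 0}. Then [u' v]_0^2 = u'(2)·v(2) − u'(0)·0 = v(2).
Weak formulation: find u (satisfying any essential BC) such that ∫_0^2 u'(x) v'(x) dx = ∫_0^2 f v dx + v(2) for all v ∈ V (Dirichlet at 0 absorbed into V; Neumann datum at x = 2 contributes the boundary term).
Substituting f(x) = 2*sin(π*x/2), the right-hand side is ∫_0^2 (2*sin(π*x/2)) v dx + v(2).


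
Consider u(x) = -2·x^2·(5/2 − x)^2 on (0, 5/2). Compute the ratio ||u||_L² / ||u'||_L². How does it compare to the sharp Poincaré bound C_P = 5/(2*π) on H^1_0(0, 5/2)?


||u||_L² / ||u'||_L² = 5*sqrt(3)/12 < C_P = 5/(2*π).

u(x) = -2·x^2·(5/2 − x)^2, so u'(x) = x*(-8*x^2 + 30*x - 25).
u(x) = -2·x^2·(5/2 − x)^2 vanishes at x = 0 and x = 5/2, so u ∈ H^1_0(0, 5/2). Differentiate via the product rule and integrate the resulting polynomials term by term.
  ∫_0^5/2 u² dx = ∫_0^5/2 (4*x^8 - 40*x^7 + 150*x^6 - 250*x^5 + 625*x^4/4) dx. Term by term:
    ∫_0^5/2 4*x^8 dx = 1953125/1152;  ∫_0^5/2 -40*x^7 dx = -1953125/256;  ∫_0^5/2 150*x^6 dx = 5859375/448;
    ∫_0^5/2 -250*x^5 dx = -1953125/192;  ∫_0^5/2 625*x^4/4 dx = 390625/128.
  Sum: 1953125/1152 − 1953125/256 + 5859375/448 − 1953125/192 + 390625/128 = 390625/16128.
  ∫_0^5/2 (u')² dx = ∫_0^5/2 (64*x^6 - 480*x^5 + 1300*x^4 - 1500*x^3 + 625*x^2) dx. Term by term:
    ∫_0^5/2 64*x^6 dx = 78125/14;  ∫_0^5/2 -480*x^5 dx = -78125/4;  ∫_0^5/2 1300*x^4 dx = 203125/8;
    ∫_0^5/2 -1500*x^3 dx = -234375/16;  ∫_0^5/2 625*x^2 dx = 78125/24.
  Sum: 78125/14 − 78125/4 + 203125/8 − 234375/16 + 78125/24 = 15625/336.
∫_0^5/2 u² dx = 390625/16128, so ||u||_L² = 625*sqrt(7)/336.
∫_0^5/2 (u')² dx = 15625/336, so ||u'||_L² = 125*sqrt(21)/84.
Ratio ||u||_L² / ||u'||_L² = 5*sqrt(3)/12.
Sharp Poincaré constant on H^1_0(0, 5/2) is C_P = L/π = 5/(2*π), achieved by sin(2*π/5·x).
A polynomial bump cannot attain the sharp Poincaré constant (only the first sine eigenfunction does), so the ratio is strictly less than C_P, consistent with ||u||_L² ≤ C_P ||u'||_L².


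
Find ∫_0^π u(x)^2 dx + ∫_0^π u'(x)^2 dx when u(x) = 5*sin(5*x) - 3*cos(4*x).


||u||_{H^1(0,π)}^2 = -1700/3 + 803*π/2

u'(x) = 12*sin(4*x) + 25*cos(5*x).
Expand u² and (u')² and integrate term by term on (0, π), using: for integers n ≥ 1, ∫_0^π sin²(nx) dx = ∫_0^π cos²(nx) dx = π/2; for n ≠ n', ∫_0^π sin(nx)sin(n'x) dx = ∫_0^π cos(nx)cos(n'x) dx = 0; and by product-to-sum, ∫_0^π sin(nx)cos(n'x) dx = ½∫_0^π [sin((n+n')x) + sin((n−n')x)] dx, which is 0 when n+n' is even and 2n/(n²−n'²) when n+n' is odd (it need not vanish on (0, π)).
  u² squared terms: (-3)²·∫cos(4x)² dx = 9·π/2 = 9*π/2;  (5)²·∫sin(5x)² dx = 25·π/2 = 25*π/2.
  u² cross terms: 2·(-3)·(5)·∫cos(4x)·sin(5x) dx = -30·(10/9) = -100/3.
  So ∫_0^π u² dx = 9*π/2 + 25*π/2 − 100/3 = -100/3 + 17*π.
  (u')² squared terms: (12)²·∫sin(4x)² dx = 144·π/2 = 72*π;  (25)²·∫cos(5x)² dx = 625·π/2 = 625*π/2.
  (u')² cross terms: 2·(12)·(25)·∫sin(4x)·cos(5x) dx = 600·(-8/9) = -1600/3.
  So ∫_0^π (u')² dx = 72*π + 625*π/2 − 1600/3 = -1600/3 + 769*π/2.
||u||_{H^1}^2 = (-100/3 + 17*π) + (-1600/3 + 769*π/2) = -1700/3 + 803*π/2.


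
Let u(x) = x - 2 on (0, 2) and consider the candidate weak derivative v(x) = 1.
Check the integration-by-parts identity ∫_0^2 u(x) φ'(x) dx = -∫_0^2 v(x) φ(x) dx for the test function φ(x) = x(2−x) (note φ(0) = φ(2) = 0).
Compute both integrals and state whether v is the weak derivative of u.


LHS = -4/3, RHS = -4/3. Yes, v = u' weakly.

u(x) = x - 2, classical derivative u'(x) = 1.
φ(x) = x(2−x), so φ'(x) = 2 - 2*x.
Note φ(0) = φ(2) = 0, so the boundary term u·φ vanishes.
LHS = ∫_0^2 u(x) φ'(x) dx = ∫_0^2 (-2*x^2 + 6*x - 4) dx. Term by term:
  ∫_0^2 -2*x^2 dx = -16/3;  ∫_0^2 6*x dx = 12;  ∫_0^2 -4 dx = -8.
Sum: -16/3 + 12 − 8 = -4/3.
So LHS = -4/3.
∫_0^2 v(x) φ(x) dx = ∫_0^2 (-x^2 + 2*x) dx. Term by term:
  ∫_0^2 -x^2 dx = -8/3;  ∫_0^2 2*x dx = 4.
Sum: -8/3 + 4 = 4/3.
So RHS = -∫_0^2 v(x) φ(x) dx = -4/3.
LHS = RHS, so the identity holds for this test φ.
Moreover u is smooth here and v(x) = u'(x) = 1 pointwise, so the identity holds for every test function. Hence v is the weak derivative of u.


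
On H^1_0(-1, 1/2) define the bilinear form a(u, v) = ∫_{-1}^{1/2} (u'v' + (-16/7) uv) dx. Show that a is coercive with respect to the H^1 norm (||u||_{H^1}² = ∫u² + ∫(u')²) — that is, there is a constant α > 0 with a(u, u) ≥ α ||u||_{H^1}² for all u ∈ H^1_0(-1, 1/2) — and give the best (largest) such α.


α = 4*(-36 + 7*π^2)/(7*(9 + 4*π^2))

Coercivity of a(·,·) on H^1_0(-1, 1/2) means a(u, u) ≥ α ||u||_{H^1}² for every u ∈ H^1_0.
The interval has length L = 3/2, and Poincaré/coercivity depend only on L. Here a(u, u) = ∫(u')² + (-16/7)·∫u².
Here c = -16/7 < 0 with |c| < (π/L)² = 4*π^2/9, so coercivity still holds. The condition a(u,u) ≥ α||u||_{H^1}² reads (1−α)∫(u')² ≥ (α−c)∫u². Any admissible α is ≤ 1 (rapidly oscillating u have ∫u²/∫(u')² → 0), and α = 1 would force 0 ≥ (1−c)∫u², impossible since c < 1; so 1−α > 0. By the sharp Poincaré inequality on H^1_0 of an interval of length L, ∫(u')² ≥ (π/L)²∫u² with equality for the first sine mode sin(π(x−x₀)/L) (x₀ the left endpoint), so the inequality holds for all u iff (1−α)(π/L)² ≥ α − c, i.e. α ≤ ((π/L)² + c)/((π/L)² + 1) = (1 + c(L/π)²)/(1 + (L/π)²). (Direct route, valid since c ≤ 0: Poincaré gives c∫u² ≥ c(L/π)²∫(u')², so a(u,u) ≥ (1 + c(L/π)²)∫(u')², while ||u||_{H^1}² ≤ (1 + (L/π)²)∫(u')²; dividing yields the same α.) With (π/L)² = 4*π^2/9 and c = -16/7, the largest admissible constant is α = ((π/L)² + c)/((π/L)² + 1).
Simplifying, α = 4*(-36 + 7*π^2)/(7*(9 + 4*π^2)).


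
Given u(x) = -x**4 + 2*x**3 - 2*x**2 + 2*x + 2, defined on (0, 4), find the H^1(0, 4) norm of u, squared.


||u||_{H^1}^2 = 7489952/315

The H^1 norm (squared) on an interval (0, L) is
  ||u||_{H^1}^2 = ∫_0^L u(x)^2 dx + ∫_0^L u'(x)^2 dx.
Compute u'(x) = -4*x**3 + 6*x**2 - 4*x + 2.
Then u(x)^2 = x**8 - 4*x**7 + 8*x**6 - 12*x**5 + 8*x**4 - 4*x**2 + 8*x + 4 and u'(x)^2 = 16*x**6 - 48*x**5 + 68*x**4 - 64*x**3 + 40*x**2 - 16*x + 4.
Integrate each monomial from 0 to 4 using ∫_0^4 c·x^n dx = c·4^(n+1)/(n+1):
  ∫_0^4 u(x)^2 dx = ∫_0^4 (x^8 - 4*x^7 + 8*x^6 - 12*x^5 + 8*x^4 - 4*x^2 + 8*x + 4) dx. Term by term:
    ∫_0^4 x^8 dx = 262144/9;  ∫_0^4 -4*x^7 dx = -32768;  ∫_0^4 8*x^6 dx = 131072/7;
    ∫_0^4 -12*x^5 dx = -8192;  ∫_0^4 8*x^4 dx = 8192/5;  ∫_0^4 -4*x^2 dx = -256/3;
    ∫_0^4 8*x dx = 64;  ∫_0^4 4 dx = 16.
  Sum: 262144/9 − 32768 + 131072/7 − 8192 + 8192/5 − 256/3 + 64 + 16 = 2685296/315.
  ∫_0^4 u'(x)^2 dx = ∫_0^4 (16*x^6 - 48*x^5 + 68*x^4 - 64*x^3 + 40*x^2 - 16*x + 4) dx. Term by term:
    ∫_0^4 16*x^6 dx = 262144/7;  ∫_0^4 -48*x^5 dx = -32768;  ∫_0^4 68*x^4 dx = 69632/5;
    ∫_0^4 -64*x^3 dx = -4096;  ∫_0^4 40*x^2 dx = 2560/3;  ∫_0^4 -16*x dx = -128;
    ∫_0^4 4 dx = 16.
  Sum: 262144/7 − 32768 + 69632/5 − 4096 + 2560/3 − 128 + 16 = 1601552/105.
Adding: ||u||_{H^1}^2 = 2685296/315 + 1601552/105 = 7489952/315.


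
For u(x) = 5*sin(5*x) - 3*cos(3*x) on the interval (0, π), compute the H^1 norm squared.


||u||_{H^1(0,π)}^2 = 370*π

u'(x) = 9*sin(3*x) + 25*cos(5*x).
Expand u² and (u')² and integrate term by term on (0, π), using: for integers n ≥ 1, ∫_0^π sin²(nx) dx = ∫_0^π cos²(nx) dx = π/2; for n ≠ n', ∫_0^π sin(nx)sin(n'x) dx = ∫_0^π cos(nx)cos(n'x) dx = 0; and by product-to-sum, ∫_0^π sin(nx)cos(n'x) dx = ½∫_0^π [sin((n+n')x) + sin((n−n')x)] dx, which is 0 when n+n' is even and 2n/(n²−n'²) when n+n' is odd (it need not vanish on (0, π)).
  u² squared terms: (-3)²·∫cos(3x)² dx = 9·π/2 = 9*π/2;  (5)²·∫sin(5x)² dx = 25·π/2 = 25*π/2.
  u² cross terms: 2·(-3)·(5)·∫cos(3x)·sin(5x) dx = -30·(0) = 0.
  So ∫_0^π u² dx = 9*π/2 + 25*π/2 + 0 = 17*π.
  (u')² squared terms: (9)²·∫sin(3x)² dx = 81·π/2 = 81*π/2;  (25)²·∫cos(5x)² dx = 625·π/2 = 625*π/2.
  (u')² cross terms: 2·(9)·(25)·∫sin(3x)·cos(5x) dx = 450·(0) = 0.
  So ∫_0^π (u')² dx = 81*π/2 + 625*π/2 + 0 = 353*π.
||u||_{H^1}^2 = (17*π) + (353*π) = 370*π.


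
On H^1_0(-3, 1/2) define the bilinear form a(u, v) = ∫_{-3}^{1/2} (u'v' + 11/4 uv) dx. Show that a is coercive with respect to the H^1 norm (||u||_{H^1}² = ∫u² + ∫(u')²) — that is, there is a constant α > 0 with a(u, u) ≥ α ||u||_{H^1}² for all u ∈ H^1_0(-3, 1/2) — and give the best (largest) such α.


α = 1

Coercivity of a(·,·) on H^1_0(-3, 1/2) means a(u, u) ≥ α ||u||_{H^1}² for every u ∈ H^1_0.
The interval has length L = 7/2, and Poincaré/coercivity depend only on L. Here a(u, u) = ∫(u')² + (11/4)·∫u².
Here c = 11/4 ≥ 1, so a(u,u) = ∫(u')² + c∫u² ≥ ∫(u')² + ∫u² = ||u||_{H^1}², i.e. α = 1 works. No larger α is possible: a(u,u) ≥ α||u||_{H^1}² means (1−α)∫(u')² ≥ (α−c)∫u², and for the modes u_n = sin(nπ(x−x₀)/L) (x₀ the left endpoint) one has ∫u_n²/∫(u_n')² = (L/(nπ))² → 0, so a(u_n,u_n)/||u_n||_{H^1}² → 1. Hence the optimal constant is α = 1.
Therefore α = 1.
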